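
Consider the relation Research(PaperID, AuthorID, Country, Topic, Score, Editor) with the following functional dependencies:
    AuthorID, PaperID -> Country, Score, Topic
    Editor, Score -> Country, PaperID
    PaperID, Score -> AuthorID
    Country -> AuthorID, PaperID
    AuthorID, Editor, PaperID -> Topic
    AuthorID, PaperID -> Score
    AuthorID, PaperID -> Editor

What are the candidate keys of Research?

{AuthorID, PaperID}, {Country}, {Editor, Score}, {PaperID, Score}

Closure of {Country} is {AuthorID, Country, Editor, PaperID, Score, Topic}, the whole schema; {Country} is a candidate key.
Closure of {AuthorID, PaperID} is {AuthorID, Country, Editor, PaperID, Score, Topic}, the whole schema; {AuthorID, PaperID} is a candidate key.
Closure of {Editor, Score} is {AuthorID, Country, Editor, PaperID, Score, Topic}, the whole schema; {Editor, Score} is a candidate key.
Closure of {PaperID, Score} is {AuthorID, Country, Editor, PaperID, Score, Topic}, the whole schema; {PaperID, Score} is a candidate key.
No proper subset of any of these is a key, and no other minimal superkey exists.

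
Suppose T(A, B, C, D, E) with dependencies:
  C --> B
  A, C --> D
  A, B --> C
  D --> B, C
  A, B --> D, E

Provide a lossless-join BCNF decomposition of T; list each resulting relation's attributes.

Candidate keys of the original relation: {A, B}, {A, C}, {A, D}.
Within {A, B, C, D, E}: {C}⁺ ∩ {A, B, C, D, E} = {B, C}, not the whole set, so C --> B violates BCNF; decompose into {B, C} and {A, C, D, E}.
{B, C} has no BCNF violation.
Within {A, C, D, E}: {D}⁺ ∩ {A, C, D, E} = {C, D}, not the whole set, so D --> C violates BCNF; decompose into {C, D} and {A, D, E}.
{C, D} has no BCNF violation.
{A, D, E} has no BCNF violation.

{A, D, E}; {B, C}; {C, D}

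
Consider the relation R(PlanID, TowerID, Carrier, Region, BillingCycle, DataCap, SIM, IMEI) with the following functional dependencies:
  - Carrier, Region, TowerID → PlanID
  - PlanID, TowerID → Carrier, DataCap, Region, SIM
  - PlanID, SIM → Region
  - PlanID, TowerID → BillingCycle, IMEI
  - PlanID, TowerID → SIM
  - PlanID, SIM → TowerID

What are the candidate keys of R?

{PlanID, SIM} is a candidate key since {PlanID, SIM}⁺ = {BillingCycle, Carrier, DataCap, IMEI, PlanID, Region, SIM, TowerID} covers every attribute.
{PlanID, TowerID} is a candidate key since {PlanID, TowerID}⁺ = {BillingCycle, Carrier, DataCap, IMEI, PlanID, Region, SIM, TowerID} covers every attribute.
{Carrier, Region, TowerID} is a candidate key since {Carrier, Region, TowerID}⁺ = {BillingCycle, Carrier, DataCap, IMEI, PlanID, Region, SIM, TowerID} covers every attribute.
No proper subset of any of these is a key, and no other minimal superkey exists.

{Carrier, Region, TowerID}, {PlanID, SIM}, {PlanID, TowerID}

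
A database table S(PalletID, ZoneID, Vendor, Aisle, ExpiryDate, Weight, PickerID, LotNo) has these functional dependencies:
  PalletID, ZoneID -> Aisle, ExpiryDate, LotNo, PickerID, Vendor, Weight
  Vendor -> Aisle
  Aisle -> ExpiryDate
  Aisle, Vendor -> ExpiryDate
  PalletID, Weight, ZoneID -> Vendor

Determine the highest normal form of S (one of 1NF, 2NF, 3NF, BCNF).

Candidate key: {PalletID, ZoneID}. Prime attributes: {PalletID, ZoneID}.
Vendor -> Aisle breaks BCNF: {Vendor}⁺ = {Aisle, ExpiryDate, Vendor}, so {Vendor} is not a superkey.
Vendor -> Aisle has non-prime {Aisle} on the right and a non-superkey on the left, so 3NF fails.
No proper subset of a key has a non-prime attribute in its closure, so there is no partial dependency; 2NF holds.

2NF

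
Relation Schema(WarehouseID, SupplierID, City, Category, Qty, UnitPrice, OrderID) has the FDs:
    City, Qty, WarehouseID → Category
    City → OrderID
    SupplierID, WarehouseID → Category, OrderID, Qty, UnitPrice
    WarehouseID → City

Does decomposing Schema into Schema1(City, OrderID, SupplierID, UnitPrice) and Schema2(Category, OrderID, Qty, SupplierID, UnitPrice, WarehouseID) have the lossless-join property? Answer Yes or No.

No

The shared attributes are {OrderID, SupplierID, UnitPrice} and {OrderID, SupplierID, UnitPrice}⁺ = {OrderID, SupplierID, UnitPrice}.
The closure covers neither Schema1 nor Schema2 entirely; the join is not lossless.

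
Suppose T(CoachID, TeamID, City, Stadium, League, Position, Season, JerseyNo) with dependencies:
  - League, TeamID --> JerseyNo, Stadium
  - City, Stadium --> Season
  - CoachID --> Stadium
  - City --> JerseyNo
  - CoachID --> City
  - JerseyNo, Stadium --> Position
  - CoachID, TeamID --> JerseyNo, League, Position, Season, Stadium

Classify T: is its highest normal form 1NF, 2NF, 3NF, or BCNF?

1NF

Candidate key: {CoachID, TeamID}. Prime attributes: {CoachID, TeamID}.
League, TeamID --> JerseyNo, Stadium breaks BCNF: {League, TeamID}⁺ = {JerseyNo, League, Position, Stadium, TeamID}, so {League, TeamID} is not a superkey.
League, TeamID --> JerseyNo, Stadium has non-prime {JerseyNo, Stadium} on the right and a non-superkey on the left, so 3NF fails.
Since {CoachID} ⊂ {CoachID, TeamID} and {CoachID}⁺ ⊇ {City, JerseyNo, Position, Season, Stadium} with {City, JerseyNo, Position, Season, Stadium} non-prime, there is a partial dependency; 2NF fails.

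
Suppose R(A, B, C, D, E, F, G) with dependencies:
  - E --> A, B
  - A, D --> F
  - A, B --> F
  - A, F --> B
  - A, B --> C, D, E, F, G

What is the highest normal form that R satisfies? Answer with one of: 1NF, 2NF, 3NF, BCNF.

Candidate keys: {A, B}, {A, D}, {A, F}, {E}. Prime attributes: {A, B, D, E, F}.
The left-hand side of every FD is a superkey, so BCNF is satisfied.

BCNF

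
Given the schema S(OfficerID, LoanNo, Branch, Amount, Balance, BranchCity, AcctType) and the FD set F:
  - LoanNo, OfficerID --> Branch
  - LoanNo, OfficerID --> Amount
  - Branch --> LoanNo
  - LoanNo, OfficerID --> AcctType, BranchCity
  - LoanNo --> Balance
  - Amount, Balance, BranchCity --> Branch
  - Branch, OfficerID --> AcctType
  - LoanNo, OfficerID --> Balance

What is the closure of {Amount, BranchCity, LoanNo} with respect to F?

Start with {Amount, BranchCity, LoanNo}.
LoanNo --> Balance applies; add {Balance} → now {Amount, Balance, BranchCity, LoanNo}.
Amount, Balance, BranchCity --> Branch applies; add {Branch} → now {Amount, Balance, Branch, BranchCity, LoanNo}.
No further FD applies.

{Amount, Balance, Branch, BranchCity, LoanNo}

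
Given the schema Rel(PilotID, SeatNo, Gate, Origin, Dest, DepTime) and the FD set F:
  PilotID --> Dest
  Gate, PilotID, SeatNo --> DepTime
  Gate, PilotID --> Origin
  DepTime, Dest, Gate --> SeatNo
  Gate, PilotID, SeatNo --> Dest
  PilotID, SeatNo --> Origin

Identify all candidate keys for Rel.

{DepTime, Gate, PilotID}, {Gate, PilotID, SeatNo}

No FD produces {Gate, PilotID}, so they must be in every candidate key.
{DepTime, Gate, PilotID}⁺ = {DepTime, Dest, Gate, Origin, PilotID, SeatNo}, which is every attribute, so {DepTime, Gate, PilotID} is a candidate key.
{Gate, PilotID, SeatNo}⁺ = {DepTime, Dest, Gate, Origin, PilotID, SeatNo}, which is every attribute, so {Gate, PilotID, SeatNo} is a candidate key.
Any other superkey properly contains one of these, so there are no further candidate keys.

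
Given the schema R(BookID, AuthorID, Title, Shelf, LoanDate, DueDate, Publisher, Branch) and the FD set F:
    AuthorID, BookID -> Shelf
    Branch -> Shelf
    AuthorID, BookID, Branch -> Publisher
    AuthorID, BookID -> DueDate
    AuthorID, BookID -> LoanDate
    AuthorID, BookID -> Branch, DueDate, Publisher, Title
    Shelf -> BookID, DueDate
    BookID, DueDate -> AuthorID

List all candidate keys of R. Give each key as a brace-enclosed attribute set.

{AuthorID, BookID}, {BookID, DueDate}, {Branch}, {Shelf}

{Branch} is a candidate key since {Branch}⁺ = {AuthorID, BookID, Branch, DueDate, LoanDate, Publisher, Shelf, Title} covers every attribute.
{Shelf} is a candidate key since {Shelf}⁺ = {AuthorID, BookID, Branch, DueDate, LoanDate, Publisher, Shelf, Title} covers every attribute.
{AuthorID, BookID} is a candidate key since {AuthorID, BookID}⁺ = {AuthorID, BookID, Branch, DueDate, LoanDate, Publisher, Shelf, Title} covers every attribute.
{BookID, DueDate} is a candidate key since {BookID, DueDate}⁺ = {AuthorID, BookID, Branch, DueDate, LoanDate, Publisher, Shelf, Title} covers every attribute.
No proper subset of any of these is a key, and no other minimal superkey exists.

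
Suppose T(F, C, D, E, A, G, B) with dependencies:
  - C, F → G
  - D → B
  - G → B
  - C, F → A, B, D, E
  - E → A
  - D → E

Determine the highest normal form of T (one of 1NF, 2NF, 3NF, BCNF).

Candidate key: {C, F}. Prime attributes: {C, F}.
For D → B we have {D}⁺ = {A, B, D, E}; {D} is not a superkey, so BCNF fails.
Because {B} is non-prime and the left side of D → B is not a superkey, the relation is not in 3NF.
Checking every proper subset of each key, none determines a non-prime attribute — 2NF is satisfied.

2NF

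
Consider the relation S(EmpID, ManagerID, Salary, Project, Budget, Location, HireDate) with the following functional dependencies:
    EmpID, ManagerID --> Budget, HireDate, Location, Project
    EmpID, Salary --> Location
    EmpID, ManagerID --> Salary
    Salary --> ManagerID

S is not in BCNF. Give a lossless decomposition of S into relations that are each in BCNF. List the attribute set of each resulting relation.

{Budget, EmpID, HireDate, Location, Project, Salary}; {ManagerID, Salary}

Candidate keys of the original relation: {EmpID, ManagerID}, {EmpID, Salary}.
Within {Budget, EmpID, HireDate, Location, ManagerID, Project, Salary}: {Salary}⁺ ∩ {Budget, EmpID, HireDate, Location, ManagerID, Project, Salary} = {ManagerID, Salary}, not the whole set, so Salary --> ManagerID violates BCNF; decompose into {ManagerID, Salary} and {Budget, EmpID, HireDate, Location, Project, Salary}.
{ManagerID, Salary} is in BCNF.
{Budget, EmpID, HireDate, Location, Project, Salary} is in BCNF.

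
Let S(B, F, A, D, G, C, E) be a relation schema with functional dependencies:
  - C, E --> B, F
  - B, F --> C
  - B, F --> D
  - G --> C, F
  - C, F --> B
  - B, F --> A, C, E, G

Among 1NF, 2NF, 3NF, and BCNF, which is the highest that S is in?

Candidate keys: {B, F}, {C, E}, {C, F}, {G}. Prime attributes: {B, C, E, F, G}.
Every FD has a superkey on the left, so the relation is in BCNF.

BCNF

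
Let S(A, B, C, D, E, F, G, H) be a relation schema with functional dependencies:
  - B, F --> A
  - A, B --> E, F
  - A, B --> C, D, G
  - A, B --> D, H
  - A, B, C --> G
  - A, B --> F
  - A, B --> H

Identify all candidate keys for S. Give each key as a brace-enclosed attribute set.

{A, B}, {B, F}

{B} never appears on the right of any FD, so every key must include it.
Closure of {A, B} is {A, B, C, D, E, F, G, H}, the whole schema; {A, B} is a candidate key.
Closure of {B, F} is {A, B, C, D, E, F, G, H}, the whole schema; {B, F} is a candidate key.
No proper subset of any of these is a key, and no other minimal superkey exists.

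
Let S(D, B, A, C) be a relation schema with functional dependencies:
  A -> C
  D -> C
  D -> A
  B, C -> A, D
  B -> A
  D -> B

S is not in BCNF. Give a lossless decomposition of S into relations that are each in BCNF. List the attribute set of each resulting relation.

Candidate keys of the original relation: {B}, {D}.
Within {A, B, C, D}: {A}⁺ ∩ {A, B, C, D} = {A, C}, not the whole set, so A -> C violates BCNF; decompose into {A, C} and {A, B, D}.
{A, C} is in BCNF.
{A, B, D} is in BCNF.

{A, B, D}; {A, C}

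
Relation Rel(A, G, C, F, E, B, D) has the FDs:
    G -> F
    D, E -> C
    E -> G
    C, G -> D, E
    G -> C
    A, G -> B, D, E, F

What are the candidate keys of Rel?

{A, E}, {A, G}

{A} never appears on the right of any FD, so every key must include it.
{A, E}⁺ = {A, B, C, D, E, F, G}, which is every attribute, so {A, E} is a candidate key.
{A, G}⁺ = {A, B, C, D, E, F, G}, which is every attribute, so {A, G} is a candidate key.
These are minimal and exhaustive — every other superkey contains one of them.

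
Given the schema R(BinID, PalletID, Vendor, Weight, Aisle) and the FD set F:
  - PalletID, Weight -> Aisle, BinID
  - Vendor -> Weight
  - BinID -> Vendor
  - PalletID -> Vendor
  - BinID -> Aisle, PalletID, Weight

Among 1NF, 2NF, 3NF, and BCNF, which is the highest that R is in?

Candidate keys: {BinID}, {PalletID}. Prime attributes: {BinID, PalletID}.
Vendor -> Weight breaks BCNF: {Vendor}⁺ = {Vendor, Weight}, so {Vendor} is not a superkey.
Vendor -> Weight has non-prime {Weight} on the right and a non-superkey on the left, so 3NF fails.
Every candidate key is a single attribute, so no partial dependency is possible; 2NF holds.

2NF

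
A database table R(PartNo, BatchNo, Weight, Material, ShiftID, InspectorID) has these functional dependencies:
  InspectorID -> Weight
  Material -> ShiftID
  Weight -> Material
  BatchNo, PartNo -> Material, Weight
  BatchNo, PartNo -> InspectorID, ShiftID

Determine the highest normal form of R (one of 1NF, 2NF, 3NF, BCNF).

2NF

Candidate key: {BatchNo, PartNo}. Prime attributes: {BatchNo, PartNo}.
For InspectorID -> Weight we have {InspectorID}⁺ = {InspectorID, Material, ShiftID, Weight}; {InspectorID} is not a superkey, so BCNF fails.
Because {Weight} is non-prime and the left side of InspectorID -> Weight is not a superkey, the relation is not in 3NF.
Checking every proper subset of each key, none determines a non-prime attribute — 2NF is satisfied.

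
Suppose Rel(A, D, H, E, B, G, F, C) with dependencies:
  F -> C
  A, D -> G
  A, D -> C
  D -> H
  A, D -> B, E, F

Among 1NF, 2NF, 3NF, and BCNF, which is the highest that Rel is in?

1NF

Candidate key: {A, D}. Prime attributes: {A, D}.
F -> C breaks BCNF: {F}⁺ = {C, F}, so {F} is not a superkey.
Because {C} is non-prime and the left side of F -> C is not a superkey, the relation is not in 3NF.
Since {D} ⊂ {A, D} and {D}⁺ ⊇ {H} with {H} non-prime, there is a partial dependency; 2NF fails.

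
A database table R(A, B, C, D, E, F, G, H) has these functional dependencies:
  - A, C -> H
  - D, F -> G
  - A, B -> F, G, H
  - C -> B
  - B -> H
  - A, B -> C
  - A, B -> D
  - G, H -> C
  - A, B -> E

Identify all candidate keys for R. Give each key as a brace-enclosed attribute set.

{A, B}, {A, C}, {A, D, F, H}, {A, G, H}

{A} never appears on the right of any FD, so every key must include it.
{A, B}⁺ = {A, B, C, D, E, F, G, H}, which is every attribute, so {A, B} is a candidate key.
{A, C}⁺ = {A, B, C, D, E, F, G, H}, which is every attribute, so {A, C} is a candidate key.
{A, G, H}⁺ = {A, B, C, D, E, F, G, H}, which is every attribute, so {A, G, H} is a candidate key.
{A, D, F, H}⁺ = {A, B, C, D, E, F, G, H}, which is every attribute, so {A, D, F, H} is a candidate key.
These are minimal and exhaustive — every other superkey contains one of them.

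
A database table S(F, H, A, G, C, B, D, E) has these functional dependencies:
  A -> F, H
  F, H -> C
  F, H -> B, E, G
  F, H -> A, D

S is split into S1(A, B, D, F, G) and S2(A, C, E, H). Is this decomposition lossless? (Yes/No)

Yes

The shared attributes are {A} and {A}⁺ = {A, B, C, D, E, F, G, H}.
This includes all of S1, so the common attributes are a superkey of S1 — the join is lossless.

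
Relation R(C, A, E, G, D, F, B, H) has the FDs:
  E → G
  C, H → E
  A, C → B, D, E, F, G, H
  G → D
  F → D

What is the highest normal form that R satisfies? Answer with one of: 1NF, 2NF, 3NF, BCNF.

Candidate key: {A, C}. Prime attributes: {A, C}.
For E → G we have {E}⁺ = {D, E, G}; {E} is not a superkey, so BCNF fails.
Because {G} is non-prime and the left side of E → G is not a superkey, the relation is not in 3NF.
No non-prime attribute depends on a proper subset of any candidate key, so 2NF holds.

2NF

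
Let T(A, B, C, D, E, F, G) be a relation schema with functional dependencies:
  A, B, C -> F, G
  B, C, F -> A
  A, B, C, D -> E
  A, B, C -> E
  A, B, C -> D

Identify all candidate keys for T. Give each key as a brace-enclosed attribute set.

Attributes never on any right-hand side: {B, C} — every candidate key must contain all of them.
{A, B, C}⁺ = {A, B, C, D, E, F, G}, which is every attribute, so {A, B, C} is a candidate key.
{B, C, F}⁺ = {A, B, C, D, E, F, G}, which is every attribute, so {B, C, F} is a candidate key.
No proper subset of any of these is a key, and no other minimal superkey exists.

{A, B, C}, {B, C, F}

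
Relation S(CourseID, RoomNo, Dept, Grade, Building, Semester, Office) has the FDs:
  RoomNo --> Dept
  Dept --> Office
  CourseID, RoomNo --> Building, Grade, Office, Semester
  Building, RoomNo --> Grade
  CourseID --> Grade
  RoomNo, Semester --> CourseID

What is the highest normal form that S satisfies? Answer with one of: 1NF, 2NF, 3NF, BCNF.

Candidate keys: {CourseID, RoomNo}, {RoomNo, Semester}. Prime attributes: {CourseID, RoomNo, Semester}.
RoomNo --> Dept breaks BCNF: {RoomNo}⁺ = {Dept, Office, RoomNo}, so {RoomNo} is not a superkey.
Because {Dept} is non-prime and the left side of RoomNo --> Dept is not a superkey, the relation is not in 3NF.
{CourseID} is a proper subset of the key {CourseID, RoomNo}, and {CourseID}⁺ contains the non-prime attribute {Grade} — a partial dependency, so 2NF is violated.

1NF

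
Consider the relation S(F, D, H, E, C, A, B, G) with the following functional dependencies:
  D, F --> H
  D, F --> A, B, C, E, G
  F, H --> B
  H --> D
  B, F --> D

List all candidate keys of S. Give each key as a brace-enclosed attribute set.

{B, F}, {D, F}, {F, H}

{F} never appears on the right of any FD, so every key must include it.
{B, F}⁺ = {A, B, C, D, E, F, G, H} — all of the relation — so {B, F} is a candidate key.
{D, F}⁺ = {A, B, C, D, E, F, G, H} — all of the relation — so {D, F} is a candidate key.
{F, H}⁺ = {A, B, C, D, E, F, G, H} — all of the relation — so {F, H} is a candidate key.
Any other superkey properly contains one of these, so there are no further candidate keys.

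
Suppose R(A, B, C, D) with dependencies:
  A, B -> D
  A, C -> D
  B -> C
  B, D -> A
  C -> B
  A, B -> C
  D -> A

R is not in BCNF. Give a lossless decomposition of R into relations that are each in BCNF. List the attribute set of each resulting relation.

Candidate keys of the original relation: {A, B}, {A, C}, {B, D}, {C, D}.
{A, B, C, D}: {B} determines {B, C} here but is not a superkey — split on B -> C, giving {B, C} and {A, B, D}.
{B, C} has no BCNF violation.
{A, B, D}: {D} determines {A, D} here but is not a superkey — split on D -> A, giving {A, D} and {B, D}.
{A, D} has no BCNF violation.
{B, D} has no BCNF violation.

{A, D}; {B, C}; {B, D}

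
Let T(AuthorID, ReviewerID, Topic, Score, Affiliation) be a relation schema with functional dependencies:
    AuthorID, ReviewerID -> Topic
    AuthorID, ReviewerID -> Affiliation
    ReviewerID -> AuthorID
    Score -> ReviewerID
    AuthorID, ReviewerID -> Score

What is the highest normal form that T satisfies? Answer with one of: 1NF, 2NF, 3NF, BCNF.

BCNF

Candidate keys: {ReviewerID}, {Score}. Prime attributes: {ReviewerID, Score}.
The left-hand side of every FD is a superkey, so BCNF is satisfied.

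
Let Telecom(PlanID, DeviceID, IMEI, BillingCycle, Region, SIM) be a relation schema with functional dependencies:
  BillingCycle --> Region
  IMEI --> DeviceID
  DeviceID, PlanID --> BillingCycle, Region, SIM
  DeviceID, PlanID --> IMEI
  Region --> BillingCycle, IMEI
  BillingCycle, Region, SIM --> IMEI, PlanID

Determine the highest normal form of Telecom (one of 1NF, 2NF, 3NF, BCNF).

Candidate keys: {BillingCycle, PlanID}, {BillingCycle, SIM}, {DeviceID, PlanID}, {IMEI, PlanID}, {PlanID, Region}, {Region, SIM}. Prime attributes: {BillingCycle, DeviceID, IMEI, PlanID, Region, SIM}.
BillingCycle --> Region breaks BCNF: {BillingCycle}⁺ = {BillingCycle, DeviceID, IMEI, Region}, so {BillingCycle} is not a superkey.
Since {Region} ⊆ prime attributes and every other non-superkey FD also has a prime right side, the schema is in 3NF.

3NF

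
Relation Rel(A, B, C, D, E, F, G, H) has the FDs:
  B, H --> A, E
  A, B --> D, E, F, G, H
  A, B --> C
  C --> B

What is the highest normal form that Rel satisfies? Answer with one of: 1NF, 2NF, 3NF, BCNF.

3NF

Candidate keys: {A, B}, {A, C}, {B, H}, {C, H}. Prime attributes: {A, B, C, H}.
For C --> B we have {C}⁺ = {B, C}; {C} is not a superkey, so BCNF fails.
Since {B} ⊆ prime attributes and every other non-superkey FD also has a prime right side, the schema is in 3NF.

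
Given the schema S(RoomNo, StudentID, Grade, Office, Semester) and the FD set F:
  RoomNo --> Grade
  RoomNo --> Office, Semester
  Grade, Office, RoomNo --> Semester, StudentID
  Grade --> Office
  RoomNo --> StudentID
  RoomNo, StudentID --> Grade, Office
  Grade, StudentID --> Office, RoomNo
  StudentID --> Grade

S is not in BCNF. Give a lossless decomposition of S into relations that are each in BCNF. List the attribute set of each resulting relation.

Candidate keys of the original relation: {RoomNo}, {StudentID}.
In {Grade, Office, RoomNo, Semester, StudentID}, {Grade} is not a superkey ({Grade}⁺ restricted to this set is {Grade, Office}), so split on Grade --> Office into {Grade, Office} and {Grade, RoomNo, Semester, StudentID}.
{Grade, Office} has no BCNF violation.
{Grade, RoomNo, Semester, StudentID} has no BCNF violation.

{Grade, Office}; {Grade, RoomNo, Semester, StudentID}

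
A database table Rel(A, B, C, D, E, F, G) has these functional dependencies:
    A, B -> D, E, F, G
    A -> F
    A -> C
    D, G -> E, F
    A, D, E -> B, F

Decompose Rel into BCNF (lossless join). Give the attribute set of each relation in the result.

{A, B, D, G}; {A, C, F}; {D, E, G}

Candidate keys of the original relation: {A, B}, {A, D, E}, {A, D, G}.
In {A, B, C, D, E, F, G}, {A} is not a superkey ({A}⁺ restricted to this set is {A, C, F}), so split on A -> C, F into {A, C, F} and {A, B, D, E, G}.
{A, C, F} is in BCNF.
In {A, B, D, E, G}, {D, G} is not a superkey ({D, G}⁺ restricted to this set is {D, E, G}), so split on D, G -> E into {D, E, G} and {A, B, D, G}.
{D, E, G} is in BCNF.
{A, B, D, G} is in BCNF.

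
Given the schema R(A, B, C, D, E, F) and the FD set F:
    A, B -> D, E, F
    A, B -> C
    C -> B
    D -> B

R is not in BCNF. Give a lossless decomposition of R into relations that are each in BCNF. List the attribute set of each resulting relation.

Candidate keys of the original relation: {A, B}, {A, C}, {A, D}.
Within {A, B, C, D, E, F}: {C}⁺ ∩ {A, B, C, D, E, F} = {B, C}, not the whole set, so C -> B violates BCNF; decompose into {B, C} and {A, C, D, E, F}.
{B, C} has no BCNF violation.
{A, C, D, E, F} has no BCNF violation.

{A, C, D, E, F}; {B, C}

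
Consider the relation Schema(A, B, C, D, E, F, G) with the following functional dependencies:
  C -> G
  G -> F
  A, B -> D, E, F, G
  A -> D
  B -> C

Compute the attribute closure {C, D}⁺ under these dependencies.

{C, D, F, G}

Start with {C, D}.
C -> G applies; add {G} → now {C, D, G}.
G -> F applies; add {F} → now {C, D, F, G}.
No further FD applies.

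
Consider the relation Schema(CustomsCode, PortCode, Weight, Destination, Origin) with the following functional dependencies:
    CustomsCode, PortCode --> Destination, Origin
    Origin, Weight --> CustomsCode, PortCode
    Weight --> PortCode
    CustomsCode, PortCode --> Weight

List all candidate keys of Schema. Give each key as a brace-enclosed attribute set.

{CustomsCode, PortCode}, {CustomsCode, Weight}, {Origin, Weight}

{CustomsCode, PortCode}⁺ = {CustomsCode, Destination, Origin, PortCode, Weight}, which is every attribute, so {CustomsCode, PortCode} is a candidate key.
{CustomsCode, Weight}⁺ = {CustomsCode, Destination, Origin, PortCode, Weight}, which is every attribute, so {CustomsCode, Weight} is a candidate key.
{Origin, Weight}⁺ = {CustomsCode, Destination, Origin, PortCode, Weight}, which is every attribute, so {Origin, Weight} is a candidate key.
No proper subset of any of these is a key, and no other minimal superkey exists.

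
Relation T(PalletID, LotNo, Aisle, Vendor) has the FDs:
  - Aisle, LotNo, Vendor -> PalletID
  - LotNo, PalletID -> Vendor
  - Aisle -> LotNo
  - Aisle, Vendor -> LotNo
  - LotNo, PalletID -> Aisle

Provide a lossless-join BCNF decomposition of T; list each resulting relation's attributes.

Candidate keys of the original relation: {Aisle, PalletID}, {Aisle, Vendor}, {LotNo, PalletID}.
{Aisle, LotNo, PalletID, Vendor}: {Aisle} determines {Aisle, LotNo} here but is not a superkey — split on Aisle -> LotNo, giving {Aisle, LotNo} and {Aisle, PalletID, Vendor}.
{Aisle, LotNo}: every determinant is a superkey — BCNF.
{Aisle, PalletID, Vendor}: every determinant is a superkey — BCNF.

{Aisle, LotNo}; {Aisle, PalletID, Vendor}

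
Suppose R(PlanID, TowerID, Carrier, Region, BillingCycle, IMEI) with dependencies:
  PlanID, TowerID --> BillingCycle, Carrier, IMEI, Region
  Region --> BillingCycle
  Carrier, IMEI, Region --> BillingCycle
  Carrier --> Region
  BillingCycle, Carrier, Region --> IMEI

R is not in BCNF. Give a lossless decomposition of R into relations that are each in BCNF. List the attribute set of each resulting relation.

Candidate key of the original relation: {PlanID, TowerID}.
{BillingCycle, Carrier, IMEI, PlanID, Region, TowerID}: {Region} determines {BillingCycle, Region} here but is not a superkey — split on Region --> BillingCycle, giving {BillingCycle, Region} and {Carrier, IMEI, PlanID, Region, TowerID}.
{BillingCycle, Region} is in BCNF.
{Carrier, IMEI, PlanID, Region, TowerID}: {Carrier} determines {Carrier, IMEI, Region} here but is not a superkey — split on Carrier --> IMEI, Region, giving {Carrier, IMEI, Region} and {Carrier, PlanID, TowerID}.
{Carrier, IMEI, Region} is in BCNF.
{Carrier, PlanID, TowerID} is in BCNF.

{BillingCycle, Region}; {Carrier, IMEI, Region}; {Carrier, PlanID, TowerID}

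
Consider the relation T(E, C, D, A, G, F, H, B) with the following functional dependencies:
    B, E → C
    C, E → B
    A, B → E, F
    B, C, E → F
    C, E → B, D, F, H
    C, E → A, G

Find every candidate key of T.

{A, B}⁺ = {A, B, C, D, E, F, G, H} — all of the relation — so {A, B} is a candidate key.
{B, E}⁺ = {A, B, C, D, E, F, G, H} — all of the relation — so {B, E} is a candidate key.
{C, E}⁺ = {A, B, C, D, E, F, G, H} — all of the relation — so {C, E} is a candidate key.
Any other superkey properly contains one of these, so there are no further candidate keys.

{A, B}, {B, E}, {C, E}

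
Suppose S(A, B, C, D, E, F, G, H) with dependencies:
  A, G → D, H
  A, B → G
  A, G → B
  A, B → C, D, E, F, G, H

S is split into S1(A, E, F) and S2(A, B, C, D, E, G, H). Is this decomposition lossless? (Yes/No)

No

S1 ∩ S2 = {A, E}; its closure under F is {A, E}.
The closure covers neither S1 nor S2 entirely; the join is not lossless.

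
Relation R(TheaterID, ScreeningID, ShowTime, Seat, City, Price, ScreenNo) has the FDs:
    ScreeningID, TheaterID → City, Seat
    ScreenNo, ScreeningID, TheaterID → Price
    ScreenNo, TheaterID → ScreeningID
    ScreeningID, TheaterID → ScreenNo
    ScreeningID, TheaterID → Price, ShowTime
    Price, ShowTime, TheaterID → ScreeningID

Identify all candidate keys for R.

{Price, ShowTime, TheaterID}, {ScreenNo, TheaterID}, {ScreeningID, TheaterID}

No FD produces {TheaterID}, so it must be in every candidate key.
Closure of {ScreenNo, TheaterID} is {City, Price, ScreenNo, ScreeningID, Seat, ShowTime, TheaterID}, the whole schema; {ScreenNo, TheaterID} is a candidate key.
Closure of {ScreeningID, TheaterID} is {City, Price, ScreenNo, ScreeningID, Seat, ShowTime, TheaterID}, the whole schema; {ScreeningID, TheaterID} is a candidate key.
Closure of {Price, ShowTime, TheaterID} is {City, Price, ScreenNo, ScreeningID, Seat, ShowTime, TheaterID}, the whole schema; {Price, ShowTime, TheaterID} is a candidate key.
No proper subset of any of these is a key, and no other minimal superkey exists.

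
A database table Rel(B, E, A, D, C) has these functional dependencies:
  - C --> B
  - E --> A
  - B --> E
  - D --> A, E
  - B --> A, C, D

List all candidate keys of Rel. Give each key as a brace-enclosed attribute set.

{B}, {C}

Closure of {B} is {A, B, C, D, E}, the whole schema; {B} is a candidate key.
Closure of {C} is {A, B, C, D, E}, the whole schema; {C} is a candidate key.
Any other superkey properly contains one of these, so there are no further candidate keys.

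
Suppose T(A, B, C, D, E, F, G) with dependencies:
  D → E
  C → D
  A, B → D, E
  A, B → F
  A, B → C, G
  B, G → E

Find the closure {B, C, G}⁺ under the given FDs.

Start with {B, C, G}.
C → D applies; add {D} → now {B, C, D, G}.
B, G → E applies; add {E} → now {B, C, D, E, G}.
No further FD applies.

{B, C, D, E, G}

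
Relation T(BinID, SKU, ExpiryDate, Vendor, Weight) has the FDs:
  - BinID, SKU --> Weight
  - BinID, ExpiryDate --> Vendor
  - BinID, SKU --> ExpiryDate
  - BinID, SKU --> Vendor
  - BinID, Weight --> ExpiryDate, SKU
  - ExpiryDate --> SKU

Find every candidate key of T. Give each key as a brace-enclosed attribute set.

Attributes never on any right-hand side: {BinID} — every candidate key must contain it.
{BinID, ExpiryDate}⁺ = {BinID, ExpiryDate, SKU, Vendor, Weight} — all of the relation — so {BinID, ExpiryDate} is a candidate key.
{BinID, SKU}⁺ = {BinID, ExpiryDate, SKU, Vendor, Weight} — all of the relation — so {BinID, SKU} is a candidate key.
{BinID, Weight}⁺ = {BinID, ExpiryDate, SKU, Vendor, Weight} — all of the relation — so {BinID, Weight} is a candidate key.
No proper subset of any of these is a key, and no other minimal superkey exists.

{BinID, ExpiryDate}, {BinID, SKU}, {BinID, Weight}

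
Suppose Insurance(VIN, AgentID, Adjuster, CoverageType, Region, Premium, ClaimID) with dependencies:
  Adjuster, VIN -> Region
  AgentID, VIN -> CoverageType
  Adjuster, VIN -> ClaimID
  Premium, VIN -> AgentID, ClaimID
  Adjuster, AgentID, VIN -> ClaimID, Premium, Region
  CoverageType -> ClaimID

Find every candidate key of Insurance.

{Adjuster, AgentID, VIN}, {Adjuster, Premium, VIN}

Attributes never on any right-hand side: {Adjuster, VIN} — every candidate key must contain all of them.
Closure of {Adjuster, AgentID, VIN} is {Adjuster, AgentID, ClaimID, CoverageType, Premium, Region, VIN}, the whole schema; {Adjuster, AgentID, VIN} is a candidate key.
Closure of {Adjuster, Premium, VIN} is {Adjuster, AgentID, ClaimID, CoverageType, Premium, Region, VIN}, the whole schema; {Adjuster, Premium, VIN} is a candidate key.
These are minimal and exhaustive — every other superkey contains one of them.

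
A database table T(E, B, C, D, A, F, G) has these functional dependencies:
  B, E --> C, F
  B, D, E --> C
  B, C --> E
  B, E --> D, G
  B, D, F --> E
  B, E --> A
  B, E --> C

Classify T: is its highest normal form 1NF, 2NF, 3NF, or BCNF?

BCNF

Candidate keys: {B, C}, {B, D, F}, {B, E}. Prime attributes: {B, C, D, E, F}.
Each dependency's left side is a superkey — BCNF holds.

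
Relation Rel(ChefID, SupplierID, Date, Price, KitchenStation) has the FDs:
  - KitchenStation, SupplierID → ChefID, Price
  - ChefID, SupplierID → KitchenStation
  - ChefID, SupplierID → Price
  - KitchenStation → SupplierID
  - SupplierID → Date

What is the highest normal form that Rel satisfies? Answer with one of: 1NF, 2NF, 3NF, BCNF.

Candidate keys: {ChefID, SupplierID}, {KitchenStation}. Prime attributes: {ChefID, KitchenStation, SupplierID}.
SupplierID → Date breaks BCNF: {SupplierID}⁺ = {Date, SupplierID}, so {SupplierID} is not a superkey.
SupplierID → Date determines the non-prime attribute {Date} from a non-superkey — 3NF is violated.
The proper key subset {SupplierID} of {ChefID, SupplierID} determines non-prime {Date}, so the relation is not even in 2NF.

1NF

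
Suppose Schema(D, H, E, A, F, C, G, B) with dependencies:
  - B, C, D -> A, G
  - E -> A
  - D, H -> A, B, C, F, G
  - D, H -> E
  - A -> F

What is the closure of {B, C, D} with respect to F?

{A, B, C, D, F, G}

Start with {B, C, D}.
B, C, D -> A, G applies; add {A, G} → now {A, B, C, D, G}.
A -> F applies; add {F} → now {A, B, C, D, F, G}.
No further FD applies.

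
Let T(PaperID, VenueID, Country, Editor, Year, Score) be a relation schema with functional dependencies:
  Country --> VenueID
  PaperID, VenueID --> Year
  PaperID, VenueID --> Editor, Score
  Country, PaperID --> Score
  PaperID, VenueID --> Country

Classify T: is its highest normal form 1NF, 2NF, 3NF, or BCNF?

Candidate keys: {Country, PaperID}, {PaperID, VenueID}. Prime attributes: {Country, PaperID, VenueID}.
For Country --> VenueID we have {Country}⁺ = {Country, VenueID}; {Country} is not a superkey, so BCNF fails.
Since {VenueID} ⊆ prime attributes and every other non-superkey FD also has a prime right side, the schema is in 3NF.

3NF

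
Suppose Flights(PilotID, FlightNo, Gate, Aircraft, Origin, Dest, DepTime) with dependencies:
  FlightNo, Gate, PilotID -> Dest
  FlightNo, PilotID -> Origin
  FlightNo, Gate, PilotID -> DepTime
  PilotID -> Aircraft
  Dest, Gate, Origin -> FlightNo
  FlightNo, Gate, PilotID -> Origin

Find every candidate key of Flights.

{Gate, PilotID} never appear on the right of any FD, so every key must include all of them.
Closure of {FlightNo, Gate, PilotID} is {Aircraft, DepTime, Dest, FlightNo, Gate, Origin, PilotID}, the whole schema; {FlightNo, Gate, PilotID} is a candidate key.
Closure of {Dest, Gate, Origin, PilotID} is {Aircraft, DepTime, Dest, FlightNo, Gate, Origin, PilotID}, the whole schema; {Dest, Gate, Origin, PilotID} is a candidate key.
These are minimal and exhaustive — every other superkey contains one of them.

{Dest, Gate, Origin, PilotID}, {FlightNo, Gate, PilotID}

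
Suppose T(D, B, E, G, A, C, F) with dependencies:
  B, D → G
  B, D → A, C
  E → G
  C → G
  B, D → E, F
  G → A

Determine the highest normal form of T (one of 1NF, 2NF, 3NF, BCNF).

2NF

Candidate key: {B, D}. Prime attributes: {B, D}.
E → G breaks BCNF: {E}⁺ = {A, E, G}, so {E} is not a superkey.
E → G has non-prime {G} on the right and a non-superkey on the left, so 3NF fails.
No proper subset of a key has a non-prime attribute in its closure, so there is no partial dependency; 2NF holds.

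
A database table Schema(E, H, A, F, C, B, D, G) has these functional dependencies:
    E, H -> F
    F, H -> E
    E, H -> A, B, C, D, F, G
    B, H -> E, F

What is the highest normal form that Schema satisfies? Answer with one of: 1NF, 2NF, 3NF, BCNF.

Candidate keys: {B, H}, {E, H}, {F, H}. Prime attributes: {B, E, F, H}.
The left-hand side of every FD is a superkey, so BCNF is satisfied.

BCNF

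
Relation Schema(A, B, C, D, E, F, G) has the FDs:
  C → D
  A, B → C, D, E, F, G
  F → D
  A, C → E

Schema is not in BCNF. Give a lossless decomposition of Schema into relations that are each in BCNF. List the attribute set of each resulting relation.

{A, B, C, F, G}; {A, C, E}; {C, D}

Candidate key of the original relation: {A, B}.
{A, B, C, D, E, F, G}: {C} determines {C, D} here but is not a superkey — split on C → D, giving {C, D} and {A, B, C, E, F, G}.
{C, D} is in BCNF.
{A, B, C, E, F, G}: {A, C} determines {A, C, E} here but is not a superkey — split on A, C → E, giving {A, C, E} and {A, B, C, F, G}.
{A, C, E} is in BCNF.
{A, B, C, F, G} is in BCNF.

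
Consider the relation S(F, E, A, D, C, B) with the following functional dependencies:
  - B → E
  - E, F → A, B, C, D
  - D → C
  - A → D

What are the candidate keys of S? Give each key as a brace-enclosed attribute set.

{B, F}, {E, F}

No FD produces {F}, so it must be in every candidate key.
{B, F} is a candidate key since {B, F}⁺ = {A, B, C, D, E, F} covers every attribute.
{E, F} is a candidate key since {E, F}⁺ = {A, B, C, D, E, F} covers every attribute.
No proper subset of any of these is a key, and no other minimal superkey exists.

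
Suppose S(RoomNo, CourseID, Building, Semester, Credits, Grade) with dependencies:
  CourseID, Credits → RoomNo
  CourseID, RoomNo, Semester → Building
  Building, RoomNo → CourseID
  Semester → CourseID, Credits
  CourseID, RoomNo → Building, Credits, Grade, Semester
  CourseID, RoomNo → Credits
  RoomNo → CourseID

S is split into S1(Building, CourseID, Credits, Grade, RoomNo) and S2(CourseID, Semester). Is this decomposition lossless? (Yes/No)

The shared attributes are {CourseID} and {CourseID}⁺ = {CourseID}.
S1 ⊄ {CourseID} and S2 ⊄ {CourseID}, so the split is lossy.

No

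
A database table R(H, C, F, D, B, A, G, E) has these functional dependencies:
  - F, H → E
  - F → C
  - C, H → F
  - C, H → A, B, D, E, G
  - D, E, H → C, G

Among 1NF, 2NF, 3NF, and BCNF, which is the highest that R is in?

Candidate keys: {C, H}, {D, E, H}, {F, H}. Prime attributes: {C, D, E, F, H}.
F → C breaks BCNF: {F}⁺ = {C, F}, so {F} is not a superkey.
Since {C} ⊆ prime attributes and every other non-superkey FD also has a prime right side, the schema is in 3NF.

3NF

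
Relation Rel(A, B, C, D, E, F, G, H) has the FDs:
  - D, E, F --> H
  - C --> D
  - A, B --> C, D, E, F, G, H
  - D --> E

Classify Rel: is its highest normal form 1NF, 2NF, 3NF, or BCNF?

2NF

Candidate key: {A, B}. Prime attributes: {A, B}.
D, E, F --> H: {D, E, F}⁺ = {D, E, F, H}, which is not all of the attributes, so the left side is not a superkey — BCNF is violated.
D, E, F --> H has non-prime {H} on the right and a non-superkey on the left, so 3NF fails.
Checking every proper subset of each key, none determines a non-prime attribute — 2NF is satisfied.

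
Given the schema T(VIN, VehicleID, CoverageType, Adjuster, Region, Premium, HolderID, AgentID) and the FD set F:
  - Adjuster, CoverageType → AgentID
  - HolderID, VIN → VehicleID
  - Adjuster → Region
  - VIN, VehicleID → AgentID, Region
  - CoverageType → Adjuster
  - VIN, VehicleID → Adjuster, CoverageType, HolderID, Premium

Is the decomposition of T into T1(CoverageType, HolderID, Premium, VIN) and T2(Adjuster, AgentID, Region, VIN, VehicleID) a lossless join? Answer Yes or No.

No

Common attributes: {VIN}; their closure is {VIN}.
Neither T1 nor T2 is contained in that closure, so the decomposition is lossy.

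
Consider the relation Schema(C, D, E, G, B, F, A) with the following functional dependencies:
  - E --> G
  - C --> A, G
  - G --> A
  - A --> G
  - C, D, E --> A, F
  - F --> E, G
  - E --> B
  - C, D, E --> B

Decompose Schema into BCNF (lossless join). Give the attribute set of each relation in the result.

{A, G}; {B, E, G}; {C, D, F}; {E, F}

Candidate keys of the original relation: {C, D, E}, {C, D, F}.
{A, B, C, D, E, F, G}: {E} determines {A, B, E, G} here but is not a superkey — split on E --> A, B, G, giving {A, B, E, G} and {C, D, E, F}.
{A, B, E, G}: {G} determines {A, G} here but is not a superkey — split on G --> A, giving {A, G} and {B, E, G}.
{A, G} is in BCNF.
{B, E, G} is in BCNF.
{C, D, E, F}: {F} determines {E, F} here but is not a superkey — split on F --> E, giving {E, F} and {C, D, F}.
{E, F} is in BCNF.
{C, D, F} is in BCNF.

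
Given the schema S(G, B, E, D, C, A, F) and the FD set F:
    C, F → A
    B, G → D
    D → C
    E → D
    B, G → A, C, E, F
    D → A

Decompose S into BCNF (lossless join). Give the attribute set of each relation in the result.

{A, C, F}; {B, E, F, G}; {C, D}; {D, E}

Candidate key of the original relation: {B, G}.
{A, B, C, D, E, F, G}: {C, F} determines {A, C, F} here but is not a superkey — split on C, F → A, giving {A, C, F} and {B, C, D, E, F, G}.
{A, C, F}: every determinant is a superkey — BCNF.
{B, C, D, E, F, G}: {D} determines {C, D} here but is not a superkey — split on D → C, giving {C, D} and {B, D, E, F, G}.
{C, D}: every determinant is a superkey — BCNF.
{B, D, E, F, G}: {E} determines {D, E} here but is not a superkey — split on E → D, giving {D, E} and {B, E, F, G}.
{D, E}: every determinant is a superkey — BCNF.
{B, E, F, G}: every determinant is a superkey — BCNF.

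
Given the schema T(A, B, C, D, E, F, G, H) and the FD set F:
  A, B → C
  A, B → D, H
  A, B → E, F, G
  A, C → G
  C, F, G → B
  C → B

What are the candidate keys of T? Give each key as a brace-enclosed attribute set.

{A, B}, {A, C}

Attributes never on any right-hand side: {A} — every candidate key must contain it.
{A, B} is a candidate key since {A, B}⁺ = {A, B, C, D, E, F, G, H} covers every attribute.
{A, C} is a candidate key since {A, C}⁺ = {A, B, C, D, E, F, G, H} covers every attribute.
These are minimal and exhaustive — every other superkey contains one of them.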